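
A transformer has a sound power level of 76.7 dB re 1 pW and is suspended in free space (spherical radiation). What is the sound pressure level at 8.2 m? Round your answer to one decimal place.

47.4 dB

The power spreads over a sphere of area 4π·r², so L_p = L_w − 10·log₁₀(4π·r²).
4π·r² = 845 m², 10·log₁₀ of that is 29.268 dB.
L_p = 76.7 − 29.268 = 47.43 dB.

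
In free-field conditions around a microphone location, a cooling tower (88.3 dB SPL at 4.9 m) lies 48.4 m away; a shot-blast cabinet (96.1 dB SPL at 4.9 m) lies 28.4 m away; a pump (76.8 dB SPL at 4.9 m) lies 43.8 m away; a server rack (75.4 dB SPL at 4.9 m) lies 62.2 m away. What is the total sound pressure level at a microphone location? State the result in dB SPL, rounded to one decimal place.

81.1 dB SPL

Apply inverse-square spreading to bring every level to the receiver, then sum 10^(L/10).
cooling tower: 88.3 − 20·log₁₀(48.4/4.9) = 88.3 − 19.89 = 68.41 dB SPL.
shot-blast cabinet: 96.1 − 20·log₁₀(28.4/4.9) = 96.1 − 15.26 = 80.84 dB SPL.
pump: 76.8 − 20·log₁₀(43.8/4.9) = 76.8 − 19.03 = 57.77 dB SPL.
server rack: 75.4 − 20·log₁₀(62.2/4.9) = 75.4 − 22.07 = 53.33 dB SPL.
Σ 10^(L/10) = 1.290e+08 → L_total = 10·log₁₀(1.290e+08) = 81.11 dB SPL.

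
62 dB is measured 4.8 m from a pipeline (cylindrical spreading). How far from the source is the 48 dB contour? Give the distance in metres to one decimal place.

The 14.0 dB drop corresponds to a distance ratio of 10^(14.0/10) for a line source.
r₂ = 4.8·10^((62−48)/10) = 4.8·10^(14.0/10) = 120.57 m.

120.6 m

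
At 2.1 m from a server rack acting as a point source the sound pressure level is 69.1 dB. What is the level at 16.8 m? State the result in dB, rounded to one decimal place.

For a point source, L₂ = L₁ − 20·log₁₀(r₂/r₁).
L₂ = 69.1 − 20·log₁₀(16.8/2.1) = 69.1 − 18.062 = 51.04 dB.

51.0 dB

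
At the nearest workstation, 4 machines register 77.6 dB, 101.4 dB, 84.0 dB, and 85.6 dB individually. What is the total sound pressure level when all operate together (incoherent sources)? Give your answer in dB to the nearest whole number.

Incoherent sources combine by intensity addition: L_total = 10·log₁₀(Σ 10^(L_i/10)).
Σ 10^(L/10) = 10^(77.6/10) + 10^(101.4/10) + 10^(84.0/10) + 10^(85.6/10) = 1.448e+10.
L_total = 10·log₁₀(1.448e+10) = 101.61 dB.

102 dB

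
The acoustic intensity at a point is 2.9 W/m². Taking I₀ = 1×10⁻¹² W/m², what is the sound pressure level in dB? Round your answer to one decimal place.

I/I₀ = 2.9/10⁻¹² = 2.9×10^12, and L = 10·log₁₀(I/I₀).
L = 10·(0.4624 + 12) = 124.62 dB.

124.6 dB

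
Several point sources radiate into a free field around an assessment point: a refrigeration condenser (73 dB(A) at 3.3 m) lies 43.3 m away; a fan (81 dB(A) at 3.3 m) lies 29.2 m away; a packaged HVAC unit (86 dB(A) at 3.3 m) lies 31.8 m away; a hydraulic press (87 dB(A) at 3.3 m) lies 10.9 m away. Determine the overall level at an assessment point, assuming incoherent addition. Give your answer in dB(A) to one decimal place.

First find each source's level at the receiver (point-source: −20·log₁₀(r/r_ref)), then combine on an intensity basis.
refrigeration condenser: 73 − 20·log₁₀(43.3/3.3) = 73 − 22.36 = 50.64 dB(A).
fan: 81 − 20·log₁₀(29.2/3.3) = 81 − 18.94 = 62.06 dB(A).
packaged HVAC unit: 86 − 20·log₁₀(31.8/3.3) = 86 − 19.68 = 66.32 dB(A).
hydraulic press: 87 − 20·log₁₀(10.9/3.3) = 87 − 10.38 = 76.62 dB(A).
Σ 10^(L/10) = 5.195e+07 → L_total = 10·log₁₀(5.195e+07) = 77.16 dB(A).

77.2 dB(A)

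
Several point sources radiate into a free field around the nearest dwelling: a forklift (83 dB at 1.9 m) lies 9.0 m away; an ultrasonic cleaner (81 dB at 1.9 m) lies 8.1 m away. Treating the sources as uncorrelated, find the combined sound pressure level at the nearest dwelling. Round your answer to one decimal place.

Propagate each source to the receiver with L = L_ref − 20·log₁₀(r/r_ref), then add intensities.
forklift: 83 − 20·log₁₀(9.0/1.9) = 83 − 13.51 = 69.49 dB.
ultrasonic cleaner: 81 − 20·log₁₀(8.1/1.9) = 81 − 12.59 = 68.41 dB.
Σ 10^(L/10) = 1.582e+07 → L_total = 10·log₁₀(1.582e+07) = 71.99 dB.

72.0 dB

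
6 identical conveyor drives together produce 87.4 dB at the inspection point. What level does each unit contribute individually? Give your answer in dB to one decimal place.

79.6 dB

For N identical incoherent sources L_total = L₁ + 10·log₁₀ N, so L₁ = 87.4 − 10·log₁₀(6) = 87.4 − 7.782.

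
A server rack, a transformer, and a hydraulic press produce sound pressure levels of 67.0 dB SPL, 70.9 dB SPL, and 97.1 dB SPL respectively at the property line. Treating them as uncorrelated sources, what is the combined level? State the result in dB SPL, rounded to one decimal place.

Incoherent sources combine by intensity addition: L_total = 10·log₁₀(Σ 10^(L_i/10)).
Σ 10^(L/10) = 10^(67.0/10) + 10^(70.9/10) + 10^(97.1/10) = 5.146e+09.
L_total = 10·log₁₀(5.146e+09) = 97.11 dB SPL.

97.1 dB SPL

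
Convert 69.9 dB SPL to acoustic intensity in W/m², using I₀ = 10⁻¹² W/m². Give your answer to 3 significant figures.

9.77e-06 W/m²

I = I₀·10^(L/10) = 10⁻¹² × 10^(69.9/10) = 10^(-5.010).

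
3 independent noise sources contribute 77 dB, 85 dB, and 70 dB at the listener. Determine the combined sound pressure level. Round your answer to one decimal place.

85.8 dB

For uncorrelated sources the intensities add, so convert each level to linear form, sum, and take 10·log₁₀ of the total.
Σ 10^(L/10) = 10^(77/10) + 10^(85/10) + 10^(70/10) = 3.763e+08.
L_total = 10·log₁₀(3.763e+08) = 85.76 dB.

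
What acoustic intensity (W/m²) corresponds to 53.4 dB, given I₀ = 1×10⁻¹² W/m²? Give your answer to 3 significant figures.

2.19e-07 W/m²

I/I₀ = 10^(53.4/10) = 2.188e+05, so I = 2.188e+05 × 10⁻¹² W/m².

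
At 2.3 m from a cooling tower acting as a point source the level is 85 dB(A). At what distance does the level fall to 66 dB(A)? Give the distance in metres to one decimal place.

20.5 m

Point-source spreading drops the level by 20·log₁₀(r₂/r₁); inverting, r₂/r₁ = 10^(ΔL/20).
r₂ = 2.3·10^((85−66)/20) = 2.3·10^(19.0/20) = 20.50 m.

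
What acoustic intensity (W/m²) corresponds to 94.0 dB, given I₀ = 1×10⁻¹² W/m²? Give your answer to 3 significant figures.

I/I₀ = 10^(94.0/10) = 2.512e+09, so I = 2.512e+09 × 10⁻¹² W/m².

0.00251 W/m²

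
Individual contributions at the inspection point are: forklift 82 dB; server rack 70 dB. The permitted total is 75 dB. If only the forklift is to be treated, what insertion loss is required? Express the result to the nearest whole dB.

Everything except the forklift sums to 10^(70/10) = 1.000e+07 in linear terms, 70.00 dB.
The limit corresponds to 10^(75/10) = 3.162e+07; subtracting the fixed part leaves 2.162e+07 for the forklift, i.e. 73.35 dB.
Required insertion loss = 82 − 73.35 = 8.65 dB.

9 dB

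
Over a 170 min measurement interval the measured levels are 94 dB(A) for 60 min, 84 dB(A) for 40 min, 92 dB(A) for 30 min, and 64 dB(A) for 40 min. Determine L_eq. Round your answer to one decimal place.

The energy average is taken in the linear domain: L_eq = 10·log₁₀[(Σ tᵢ·10^(Lᵢ/10))/T], T = 170 min.
Σ tᵢ·10^(Lᵢ/10) = 60·10^(94/10) + 40·10^(84/10) + 30·10^(92/10) + 40·10^(64/10) = 2.084e+11.
L_eq = 10·log₁₀(2.084e+11/170) = 90.88 dB(A).

90.9 dB(A)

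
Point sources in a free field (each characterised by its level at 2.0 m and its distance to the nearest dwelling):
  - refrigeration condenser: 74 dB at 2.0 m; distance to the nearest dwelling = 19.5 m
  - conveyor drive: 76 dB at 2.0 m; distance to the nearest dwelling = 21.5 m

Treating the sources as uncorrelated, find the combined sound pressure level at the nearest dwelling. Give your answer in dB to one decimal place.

57.8 dB

Apply inverse-square spreading to bring every level to the receiver, then sum 10^(L/10).
refrigeration condenser: 74 − 20·log₁₀(19.5/2.0) = 74 − 19.78 = 54.22 dB.
conveyor drive: 76 − 20·log₁₀(21.5/2.0) = 76 − 20.63 = 55.37 dB.
Σ 10^(L/10) = 6.087e+05 → L_total = 10·log₁₀(6.087e+05) = 57.84 dB.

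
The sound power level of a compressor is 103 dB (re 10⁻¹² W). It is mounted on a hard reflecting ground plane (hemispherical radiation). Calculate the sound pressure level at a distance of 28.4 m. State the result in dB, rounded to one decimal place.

The power spreads over a hemisphere of area 2π·r², so L_p = L_w − 10·log₁₀(2π·r²).
2π·r² = 5068 m², 10·log₁₀ of that is 37.048 dB.
L_p = 103 − 37.048 = 65.95 dB.

66.0 dB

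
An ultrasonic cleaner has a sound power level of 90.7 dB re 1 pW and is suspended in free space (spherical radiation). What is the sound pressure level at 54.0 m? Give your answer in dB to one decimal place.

45.1 dB

The power spreads over a sphere of area 4π·r², so L_p = L_w − 10·log₁₀(4π·r²).
4π·r² = 3.664e+04 m², 10·log₁₀ of that is 45.640 dB.
L_p = 90.7 − 45.640 = 45.06 dB.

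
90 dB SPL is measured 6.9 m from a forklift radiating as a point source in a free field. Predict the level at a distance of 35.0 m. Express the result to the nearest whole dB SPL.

76 dB SPL

For a point source, L₂ = L₁ − 20·log₁₀(r₂/r₁).
L₂ = 90 − 20·log₁₀(35.0/6.9) = 90 − 14.104 = 75.90 dB SPL.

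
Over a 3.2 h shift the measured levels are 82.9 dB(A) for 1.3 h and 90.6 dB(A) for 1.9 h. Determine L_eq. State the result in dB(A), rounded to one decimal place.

88.8 dB(A)

Weight each interval's intensity by its duration and average over T = 3.2 h:
Σ tᵢ·10^(Lᵢ/10) = 1.3·10^(82.9/10) + 1.9·10^(90.6/10) = 2.435e+09.
L_eq = 10·log₁₀(2.435e+09/3.2) = 88.81 dB(A).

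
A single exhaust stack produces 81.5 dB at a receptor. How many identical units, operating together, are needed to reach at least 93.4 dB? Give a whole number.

The shortfall is 93.4 − 81.5 = 11.9 dB, and N units add 10·log₁₀ N, so need 10·log₁₀ N ≥ 11.9.
N ≥ 10^(11.9/10) = 15.488, so N = 16.

16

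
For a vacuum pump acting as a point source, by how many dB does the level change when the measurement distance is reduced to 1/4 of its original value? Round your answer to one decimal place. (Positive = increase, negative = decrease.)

Point-source spreading: ΔL = −20·log₁₀(r₂/r₁).
ΔL = −20·log₁₀(0.25) = +12.04 dB.

+12.0 dB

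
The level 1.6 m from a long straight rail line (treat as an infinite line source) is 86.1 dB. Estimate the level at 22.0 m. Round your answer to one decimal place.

74.7 dB

For a line source, L₂ = L₁ − 10·log₁₀(r₂/r₁).
L₂ = 86.1 − 10·log₁₀(22.0/1.6) = 86.1 − 11.383 = 74.72 dB.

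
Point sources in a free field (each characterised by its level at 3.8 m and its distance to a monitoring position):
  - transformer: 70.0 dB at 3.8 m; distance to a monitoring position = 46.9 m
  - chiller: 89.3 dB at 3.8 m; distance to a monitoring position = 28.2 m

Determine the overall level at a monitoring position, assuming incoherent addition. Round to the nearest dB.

72 dB

Propagate each source to the receiver with L = L_ref − 20·log₁₀(r/r_ref), then add intensities.
transformer: 70.0 − 20·log₁₀(46.9/3.8) = 70.0 − 21.83 = 48.17 dB.
chiller: 89.3 − 20·log₁₀(28.2/3.8) = 89.3 − 17.41 = 71.89 dB.
Σ 10^(L/10) = 1.552e+07 → L_total = 10·log₁₀(1.552e+07) = 71.91 dB.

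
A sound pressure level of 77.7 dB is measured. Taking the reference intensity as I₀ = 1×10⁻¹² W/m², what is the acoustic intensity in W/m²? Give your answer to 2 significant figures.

I = I₀·10^(L/10) = 10⁻¹² × 10^(77.7/10) = 10^(-4.230).

5.9e-05 W/m²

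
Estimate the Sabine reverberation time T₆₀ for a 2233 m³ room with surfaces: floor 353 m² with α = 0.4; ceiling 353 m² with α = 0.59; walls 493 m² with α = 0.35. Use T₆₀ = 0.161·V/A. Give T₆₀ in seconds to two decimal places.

Total absorption A = 353·0.4 + 353·0.59 + 493·0.35 = 522.02 m² sabins.
T₆₀ = 0.161·V/A = 0.161·2233/522.02 = 0.689 s.

0.69 s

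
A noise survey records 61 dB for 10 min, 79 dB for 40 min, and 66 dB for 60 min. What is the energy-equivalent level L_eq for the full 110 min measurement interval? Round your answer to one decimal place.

74.9 dB

The energy average is taken in the linear domain: L_eq = 10·log₁₀[(Σ tᵢ·10^(Lᵢ/10))/T], T = 110 min.
Σ tᵢ·10^(Lᵢ/10) = 10·10^(61/10) + 40·10^(79/10) + 60·10^(66/10) = 3.429e+09.
L_eq = 10·log₁₀(3.429e+09/110) = 74.94 dB.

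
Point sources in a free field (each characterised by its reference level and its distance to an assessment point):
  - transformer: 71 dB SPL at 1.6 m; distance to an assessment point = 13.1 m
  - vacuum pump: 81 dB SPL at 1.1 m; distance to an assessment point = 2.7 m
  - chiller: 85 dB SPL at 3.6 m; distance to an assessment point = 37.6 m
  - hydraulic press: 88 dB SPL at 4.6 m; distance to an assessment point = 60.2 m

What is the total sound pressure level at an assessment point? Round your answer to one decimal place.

74.4 dB SPL

Propagate each source to the receiver with L = L_ref − 20·log₁₀(r/r_ref), then add intensities.
transformer: 71 − 20·log₁₀(13.1/1.6) = 71 − 18.26 = 52.74 dB SPL.
vacuum pump: 81 − 20·log₁₀(2.7/1.1) = 81 − 7.80 = 73.20 dB SPL.
chiller: 85 − 20·log₁₀(37.6/3.6) = 85 − 20.38 = 64.62 dB SPL.
hydraulic press: 88 − 20·log₁₀(60.2/4.6) = 88 − 22.34 = 65.66 dB SPL.
Σ 10^(L/10) = 2.767e+07 → L_total = 10·log₁₀(2.767e+07) = 74.42 dB SPL.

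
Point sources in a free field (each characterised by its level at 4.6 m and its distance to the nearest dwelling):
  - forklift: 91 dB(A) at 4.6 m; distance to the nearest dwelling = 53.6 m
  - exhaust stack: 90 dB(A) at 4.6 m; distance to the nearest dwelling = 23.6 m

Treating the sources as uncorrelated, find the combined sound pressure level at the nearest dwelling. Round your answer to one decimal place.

76.7 dB(A)

First find each source's level at the receiver (point-source: −20·log₁₀(r/r_ref)), then combine on an intensity basis.
forklift: 91 − 20·log₁₀(53.6/4.6) = 91 − 21.33 = 69.67 dB(A).
exhaust stack: 90 − 20·log₁₀(23.6/4.6) = 90 − 14.20 = 75.80 dB(A).
Σ 10^(L/10) = 4.726e+07 → L_total = 10·log₁₀(4.726e+07) = 76.75 dB(A).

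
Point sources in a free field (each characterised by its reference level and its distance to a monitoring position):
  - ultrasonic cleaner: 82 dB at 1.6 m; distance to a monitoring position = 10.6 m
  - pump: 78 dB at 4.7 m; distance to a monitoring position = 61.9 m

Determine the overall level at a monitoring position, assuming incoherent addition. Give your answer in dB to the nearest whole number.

66 dB

Apply inverse-square spreading to bring every level to the receiver, then sum 10^(L/10).
ultrasonic cleaner: 82 − 20·log₁₀(10.6/1.6) = 82 − 16.42 = 65.58 dB.
pump: 78 − 20·log₁₀(61.9/4.7) = 78 − 22.39 = 55.61 dB.
Σ 10^(L/10) = 3.975e+06 → L_total = 10·log₁₀(3.975e+06) = 65.99 dB.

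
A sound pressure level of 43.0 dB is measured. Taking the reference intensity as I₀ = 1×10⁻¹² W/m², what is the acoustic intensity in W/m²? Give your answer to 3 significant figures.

2.00e-08 W/m²

L = 10·log₁₀(I/I₀) ⇒ I = I₀·10^(L/10) = 10⁻¹² × 10^4.30.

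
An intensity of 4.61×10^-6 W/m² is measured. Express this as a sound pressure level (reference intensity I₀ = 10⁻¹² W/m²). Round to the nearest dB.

Dividing by I₀ shifts the exponent by 12: I/I₀ = 4.61×10^6.
L = 10·(0.6637 + 6) = 66.64 dB.

67 dB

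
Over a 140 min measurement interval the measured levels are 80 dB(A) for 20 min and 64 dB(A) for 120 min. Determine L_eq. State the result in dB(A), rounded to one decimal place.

72.2 dB(A)

Weight each interval's intensity by its duration and average over T = 140 min:
Σ tᵢ·10^(Lᵢ/10) = 20·10^(80/10) + 120·10^(64/10) = 2.301e+09.
L_eq = 10·log₁₀(2.301e+09/140) = 72.16 dB(A).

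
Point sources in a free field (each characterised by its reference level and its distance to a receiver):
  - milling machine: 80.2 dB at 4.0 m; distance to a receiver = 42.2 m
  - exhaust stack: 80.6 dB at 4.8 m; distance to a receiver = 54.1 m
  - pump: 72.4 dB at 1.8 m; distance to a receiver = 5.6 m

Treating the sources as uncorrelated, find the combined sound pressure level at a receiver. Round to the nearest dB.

First find each source's level at the receiver (point-source: −20·log₁₀(r/r_ref)), then combine on an intensity basis.
milling machine: 80.2 − 20·log₁₀(42.2/4.0) = 80.2 − 20.47 = 59.73 dB.
exhaust stack: 80.6 − 20·log₁₀(54.1/4.8) = 80.6 − 21.04 = 59.56 dB.
pump: 72.4 − 20·log₁₀(5.6/1.8) = 72.4 − 9.86 = 62.54 dB.
Σ 10^(L/10) = 3.640e+06 → L_total = 10·log₁₀(3.640e+06) = 65.61 dB.

66 dB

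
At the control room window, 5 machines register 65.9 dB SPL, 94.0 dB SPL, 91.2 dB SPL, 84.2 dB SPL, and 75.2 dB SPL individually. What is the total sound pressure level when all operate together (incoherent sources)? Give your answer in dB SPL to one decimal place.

For uncorrelated sources the intensities add, so convert each level to linear form, sum, and take 10·log₁₀ of the total.
Σ 10^(L/10) = 10^(65.9/10) + 10^(94.0/10) + 10^(91.2/10) + 10^(84.2/10) + 10^(75.2/10) = 4.130e+09.
L_total = 10·log₁₀(4.130e+09) = 96.16 dB SPL.

96.2 dB SPL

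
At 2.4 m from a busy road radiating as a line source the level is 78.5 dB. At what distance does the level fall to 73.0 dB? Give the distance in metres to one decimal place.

For a line source L₁ − L₂ = 10·log₁₀(r₂/r₁), so r₂ = r₁·10^((L₁−L₂)/10).
r₂ = 2.4·10^((78.5−73.0)/10) = 2.4·10^(5.5/10) = 8.52 m.

8.5 m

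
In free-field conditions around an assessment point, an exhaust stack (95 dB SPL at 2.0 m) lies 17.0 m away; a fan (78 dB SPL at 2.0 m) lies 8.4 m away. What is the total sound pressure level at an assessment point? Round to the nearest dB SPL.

Apply inverse-square spreading to bring every level to the receiver, then sum 10^(L/10).
exhaust stack: 95 − 20·log₁₀(17.0/2.0) = 95 − 18.59 = 76.41 dB SPL.
fan: 78 − 20·log₁₀(8.4/2.0) = 78 − 12.46 = 65.54 dB SPL.
Σ 10^(L/10) = 4.735e+07 → L_total = 10·log₁₀(4.735e+07) = 76.75 dB SPL.

77 dB SPL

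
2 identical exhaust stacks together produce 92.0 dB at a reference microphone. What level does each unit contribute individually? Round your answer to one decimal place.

89.0 dB

Dividing the total intensity by 2 lowers the level by 10·log₁₀ 2 = 3.010 dB: L₁ = 92.0 − 3.010.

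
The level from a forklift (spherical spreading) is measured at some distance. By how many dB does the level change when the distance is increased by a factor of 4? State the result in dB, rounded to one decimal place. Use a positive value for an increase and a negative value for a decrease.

Point-source spreading: ΔL = −20·log₁₀(r₂/r₁).
ΔL = −20·log₁₀(4) = -12.04 dB.

-12.0 dB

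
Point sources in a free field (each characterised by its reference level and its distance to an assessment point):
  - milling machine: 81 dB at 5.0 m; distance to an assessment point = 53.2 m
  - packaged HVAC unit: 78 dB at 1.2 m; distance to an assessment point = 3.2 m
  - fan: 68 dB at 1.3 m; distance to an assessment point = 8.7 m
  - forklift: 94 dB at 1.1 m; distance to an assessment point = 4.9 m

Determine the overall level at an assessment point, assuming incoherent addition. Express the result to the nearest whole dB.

Apply inverse-square spreading to bring every level to the receiver, then sum 10^(L/10).
milling machine: 81 − 20·log₁₀(53.2/5.0) = 81 − 20.54 = 60.46 dB.
packaged HVAC unit: 78 − 20·log₁₀(3.2/1.2) = 78 − 8.52 = 69.48 dB.
fan: 68 − 20·log₁₀(8.7/1.3) = 68 − 16.51 = 51.49 dB.
forklift: 94 − 20·log₁₀(4.9/1.1) = 94 − 12.98 = 81.02 dB.
Σ 10^(L/10) = 1.367e+08 → L_total = 10·log₁₀(1.367e+08) = 81.36 dB.

81 dB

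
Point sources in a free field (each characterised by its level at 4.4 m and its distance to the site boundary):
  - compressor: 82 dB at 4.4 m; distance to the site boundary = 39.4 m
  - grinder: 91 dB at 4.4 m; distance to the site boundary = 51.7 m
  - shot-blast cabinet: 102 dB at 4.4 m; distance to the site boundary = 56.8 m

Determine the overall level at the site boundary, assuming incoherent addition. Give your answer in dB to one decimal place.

80.3 dB

First find each source's level at the receiver (point-source: −20·log₁₀(r/r_ref)), then combine on an intensity basis.
compressor: 82 − 20·log₁₀(39.4/4.4) = 82 − 19.04 = 62.96 dB.
grinder: 91 − 20·log₁₀(51.7/4.4) = 91 − 21.40 = 69.60 dB.
shot-blast cabinet: 102 − 20·log₁₀(56.8/4.4) = 102 − 22.22 = 79.78 dB.
Σ 10^(L/10) = 1.062e+08 → L_total = 10·log₁₀(1.062e+08) = 80.26 dB.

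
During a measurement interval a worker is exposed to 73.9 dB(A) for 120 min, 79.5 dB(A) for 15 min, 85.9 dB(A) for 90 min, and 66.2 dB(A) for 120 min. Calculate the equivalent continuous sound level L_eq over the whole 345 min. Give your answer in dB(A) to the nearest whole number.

81 dB(A)

L_eq = 10·log₁₀[(1/T)·Σ tᵢ·10^(Lᵢ/10)] with T = 345 min.
Σ tᵢ·10^(Lᵢ/10) = 120·10^(73.9/10) + 15·10^(79.5/10) + 90·10^(85.9/10) + 120·10^(66.2/10) = 3.980e+10.
L_eq = 10·log₁₀(3.980e+10/345) = 80.62 dB(A).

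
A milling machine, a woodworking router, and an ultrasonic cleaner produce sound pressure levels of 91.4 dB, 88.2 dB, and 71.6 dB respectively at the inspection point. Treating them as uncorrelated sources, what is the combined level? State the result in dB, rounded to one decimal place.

93.1 dB

Incoherent sources combine by intensity addition: L_total = 10·log₁₀(Σ 10^(L_i/10)).
Σ 10^(L/10) = 10^(91.4/10) + 10^(88.2/10) + 10^(71.6/10) = 2.056e+09.
L_total = 10·log₁₀(2.056e+09) = 93.13 dB.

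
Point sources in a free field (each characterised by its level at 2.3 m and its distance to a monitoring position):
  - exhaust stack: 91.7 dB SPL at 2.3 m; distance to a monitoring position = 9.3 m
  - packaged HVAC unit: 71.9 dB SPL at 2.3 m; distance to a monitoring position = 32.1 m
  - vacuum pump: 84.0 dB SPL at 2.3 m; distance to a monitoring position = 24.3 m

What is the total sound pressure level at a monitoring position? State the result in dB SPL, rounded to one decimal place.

79.7 dB SPL

Propagate each source to the receiver with L = L_ref − 20·log₁₀(r/r_ref), then add intensities.
exhaust stack: 91.7 − 20·log₁₀(9.3/2.3) = 91.7 − 12.14 = 79.56 dB SPL.
packaged HVAC unit: 71.9 − 20·log₁₀(32.1/2.3) = 71.9 − 22.90 = 49.00 dB SPL.
vacuum pump: 84.0 − 20·log₁₀(24.3/2.3) = 84.0 − 20.48 = 63.52 dB SPL.
Σ 10^(L/10) = 9.280e+07 → L_total = 10·log₁₀(9.280e+07) = 79.68 dB SPL.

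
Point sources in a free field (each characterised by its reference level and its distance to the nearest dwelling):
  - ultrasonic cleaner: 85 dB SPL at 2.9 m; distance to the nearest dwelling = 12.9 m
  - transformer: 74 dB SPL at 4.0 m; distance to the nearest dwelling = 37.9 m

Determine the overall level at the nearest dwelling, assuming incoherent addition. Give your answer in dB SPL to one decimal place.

Apply inverse-square spreading to bring every level to the receiver, then sum 10^(L/10).
ultrasonic cleaner: 85 − 20·log₁₀(12.9/2.9) = 85 − 12.96 = 72.04 dB SPL.
transformer: 74 − 20·log₁₀(37.9/4.0) = 74 − 19.53 = 54.47 dB SPL.
Σ 10^(L/10) = 1.626e+07 → L_total = 10·log₁₀(1.626e+07) = 72.11 dB SPL.

72.1 dB SPL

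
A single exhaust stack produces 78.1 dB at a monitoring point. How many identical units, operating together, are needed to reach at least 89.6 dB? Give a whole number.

15

The shortfall is 89.6 − 78.1 = 11.5 dB, and N units add 10·log₁₀ N, so need 10·log₁₀ N ≥ 11.5.
N ≥ 10^(11.5/10) = 14.125, so N = 15.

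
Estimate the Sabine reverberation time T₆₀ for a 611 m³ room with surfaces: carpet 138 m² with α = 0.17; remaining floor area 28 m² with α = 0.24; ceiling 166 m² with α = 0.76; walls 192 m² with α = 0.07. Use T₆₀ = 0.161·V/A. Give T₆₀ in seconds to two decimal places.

0.58 s

A = Σ Sᵢαᵢ = 138·0.17 + 28·0.24 + 166·0.76 + 192·0.07 = 169.78 m².
T₆₀ = 0.161 × 611 / 169.78 = 0.579 s.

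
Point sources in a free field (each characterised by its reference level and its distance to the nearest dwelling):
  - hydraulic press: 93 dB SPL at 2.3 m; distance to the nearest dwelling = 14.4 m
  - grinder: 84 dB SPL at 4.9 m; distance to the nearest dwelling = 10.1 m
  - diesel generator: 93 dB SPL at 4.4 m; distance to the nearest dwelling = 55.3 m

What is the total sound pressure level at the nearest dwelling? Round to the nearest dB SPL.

First find each source's level at the receiver (point-source: −20·log₁₀(r/r_ref)), then combine on an intensity basis.
hydraulic press: 93 − 20·log₁₀(14.4/2.3) = 93 − 15.93 = 77.07 dB SPL.
grinder: 84 − 20·log₁₀(10.1/4.9) = 84 − 6.28 = 77.72 dB SPL.
diesel generator: 93 − 20·log₁₀(55.3/4.4) = 93 − 21.99 = 71.01 dB SPL.
Σ 10^(L/10) = 1.227e+08 → L_total = 10·log₁₀(1.227e+08) = 80.89 dB SPL.

81 dB SPL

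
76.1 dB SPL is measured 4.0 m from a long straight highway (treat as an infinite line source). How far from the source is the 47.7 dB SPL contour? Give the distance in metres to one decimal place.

2767.3 m

The 28.4 dB drop corresponds to a distance ratio of 10^(28.4/10) for a line source.
r₂ = 4.0·10^((76.1−47.7)/10) = 4.0·10^(28.4/10) = 2767.32 m.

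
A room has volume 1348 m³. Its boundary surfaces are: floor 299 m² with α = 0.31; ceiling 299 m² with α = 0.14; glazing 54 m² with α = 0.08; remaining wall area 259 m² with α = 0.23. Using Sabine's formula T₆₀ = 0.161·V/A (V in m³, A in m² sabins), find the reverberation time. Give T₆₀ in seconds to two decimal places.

1.09 s

A = Σ Sᵢαᵢ = 299·0.31 + 299·0.14 + 54·0.08 + 259·0.23 = 198.44 m².
T₆₀ = 0.161 × 1348 / 198.44 = 1.094 s.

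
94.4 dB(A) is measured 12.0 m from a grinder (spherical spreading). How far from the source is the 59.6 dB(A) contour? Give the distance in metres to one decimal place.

The 34.8 dB drop corresponds to a distance ratio of 10^(34.8/20) for a point source.
r₂ = 12.0·10^((94.4−59.6)/20) = 12.0·10^(34.8/20) = 659.45 m.

659.4 m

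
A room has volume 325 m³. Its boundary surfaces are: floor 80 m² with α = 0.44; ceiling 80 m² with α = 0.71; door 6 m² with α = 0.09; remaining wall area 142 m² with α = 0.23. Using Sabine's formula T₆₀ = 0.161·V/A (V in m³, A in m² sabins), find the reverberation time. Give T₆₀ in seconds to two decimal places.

Total absorption A = 80·0.44 + 80·0.71 + 6·0.09 + 142·0.23 = 125.20 m² sabins.
T₆₀ = 0.161 × 325 / 125.20 = 0.418 s.

0.42 s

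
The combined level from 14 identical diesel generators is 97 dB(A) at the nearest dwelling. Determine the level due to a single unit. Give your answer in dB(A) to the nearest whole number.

14 equal contributions raise the level by 10·log₁₀ 14 = 11.461 dB, so each unit alone gives 97 − 11.461.

86 dB(A)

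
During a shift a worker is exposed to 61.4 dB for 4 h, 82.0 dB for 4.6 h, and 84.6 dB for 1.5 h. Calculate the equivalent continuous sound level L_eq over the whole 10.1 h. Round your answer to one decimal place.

The energy average is taken in the linear domain: L_eq = 10·log₁₀[(Σ tᵢ·10^(Lᵢ/10))/T], T = 10.1 h.
Σ tᵢ·10^(Lᵢ/10) = 4·10^(61.4/10) + 4.6·10^(82.0/10) + 1.5·10^(84.6/10) = 1.167e+09.
L_eq = 10·log₁₀(1.167e+09/10.1) = 80.63 dB.

80.6 dB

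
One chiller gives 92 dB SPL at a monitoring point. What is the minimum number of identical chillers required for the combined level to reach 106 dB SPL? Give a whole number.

The shortfall is 106 − 92 = 14.0 dB, and N units add 10·log₁₀ N, so need 10·log₁₀ N ≥ 14.0.
N ≥ 10^(14.0/10) = 25.119, so N = 26.

26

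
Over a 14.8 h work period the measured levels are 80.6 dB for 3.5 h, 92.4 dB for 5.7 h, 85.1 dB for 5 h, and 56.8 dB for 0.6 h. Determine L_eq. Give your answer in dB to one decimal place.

Weight each interval's intensity by its duration and average over T = 14.8 h:
Σ tᵢ·10^(Lᵢ/10) = 3.5·10^(80.6/10) + 5.7·10^(92.4/10) + 5·10^(85.1/10) + 0.6·10^(56.8/10) = 1.193e+10.
L_eq = 10·log₁₀(1.193e+10/14.8) = 89.06 dB.

89.1 dB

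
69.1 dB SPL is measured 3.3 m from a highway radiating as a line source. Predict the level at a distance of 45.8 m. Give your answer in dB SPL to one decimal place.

Line-source attenuation: ΔL = 10·log₁₀(r₂/r₁) = 10·log₁₀(45.8/3.3) = 11.424 dB.
L₂ = 69.1 − 10·log₁₀(45.8/3.3) = 69.1 − 11.424 = 57.68 dB SPL.

57.7 dB SPL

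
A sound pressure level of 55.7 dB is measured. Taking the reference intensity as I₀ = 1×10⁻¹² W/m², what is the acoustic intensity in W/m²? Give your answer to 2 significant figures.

L = 10·log₁₀(I/I₀) ⇒ I = I₀·10^(L/10) = 10⁻¹² × 10^5.57.

3.7e-07 W/m²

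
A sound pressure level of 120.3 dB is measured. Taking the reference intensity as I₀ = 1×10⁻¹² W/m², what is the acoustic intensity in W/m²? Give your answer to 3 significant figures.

1.07 W/m²

L = 10·log₁₀(I/I₀) ⇒ I = I₀·10^(L/10) = 10⁻¹² × 10^12.03.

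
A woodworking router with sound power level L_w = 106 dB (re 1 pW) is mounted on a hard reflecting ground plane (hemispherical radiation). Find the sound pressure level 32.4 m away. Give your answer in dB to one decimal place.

Free-field hemispherical radiation: L_p = L_w − 10·log₁₀(2π·r²), r = 32.4 m.
2π·r² = 6596 m², 10·log₁₀ of that is 38.193 dB.
L_p = 106 − 38.193 = 67.81 dB.

67.8 dB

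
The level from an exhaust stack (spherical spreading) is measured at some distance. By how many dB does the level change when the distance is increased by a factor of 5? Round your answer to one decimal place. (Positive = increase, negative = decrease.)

With spherical spreading the level changes by −20·log₁₀(r₂/r₁).
ΔL = −20·log₁₀(5) = -13.98 dB.

-14.0 dB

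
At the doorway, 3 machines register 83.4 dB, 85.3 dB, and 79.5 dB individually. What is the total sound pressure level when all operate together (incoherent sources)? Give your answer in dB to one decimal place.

88.1 dB

Incoherent sources combine by intensity addition: L_total = 10·log₁₀(Σ 10^(L_i/10)).
Σ 10^(L/10) = 10^(83.4/10) + 10^(85.3/10) + 10^(79.5/10) = 6.467e+08.
L_total = 10·log₁₀(6.467e+08) = 88.11 dB.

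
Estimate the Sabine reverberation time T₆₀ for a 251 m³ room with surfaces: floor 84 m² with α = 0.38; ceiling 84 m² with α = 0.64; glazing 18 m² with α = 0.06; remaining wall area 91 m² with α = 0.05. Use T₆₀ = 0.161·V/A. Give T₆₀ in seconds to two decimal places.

A = Σ Sᵢαᵢ = 84·0.38 + 84·0.64 + 18·0.06 + 91·0.05 = 91.31 m².
T₆₀ = 0.161 × 251 / 91.31 = 0.443 s.

0.44 s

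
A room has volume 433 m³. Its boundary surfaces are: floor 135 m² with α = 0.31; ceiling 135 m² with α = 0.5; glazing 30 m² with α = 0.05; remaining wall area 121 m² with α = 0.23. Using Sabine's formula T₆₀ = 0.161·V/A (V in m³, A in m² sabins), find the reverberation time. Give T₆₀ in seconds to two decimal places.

0.50 s

Summing Sᵢαᵢ: 135·0.31 + 135·0.5 + 30·0.05 + 121·0.23 = 138.68 m².
T₆₀ = 0.161·V/A = 0.161·433/138.68 = 0.503 s.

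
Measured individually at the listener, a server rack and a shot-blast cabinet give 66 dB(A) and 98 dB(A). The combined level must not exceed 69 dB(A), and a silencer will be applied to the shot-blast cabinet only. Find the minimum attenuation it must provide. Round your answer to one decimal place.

The untreated sources together contribute 10^(66/10) = 3.981e+06, i.e. 66.00 dB(A).
To meet 69 dB(A) overall, the treated shot-blast cabinet may contribute at most 10^(69/10) − 3.981e+06 = 3.962e+06, i.e. 65.98 dB(A).
So the shot-blast cabinet must be reduced from 98 to 65.98 dB(A): IL = 32.02 dB.

32.0 dB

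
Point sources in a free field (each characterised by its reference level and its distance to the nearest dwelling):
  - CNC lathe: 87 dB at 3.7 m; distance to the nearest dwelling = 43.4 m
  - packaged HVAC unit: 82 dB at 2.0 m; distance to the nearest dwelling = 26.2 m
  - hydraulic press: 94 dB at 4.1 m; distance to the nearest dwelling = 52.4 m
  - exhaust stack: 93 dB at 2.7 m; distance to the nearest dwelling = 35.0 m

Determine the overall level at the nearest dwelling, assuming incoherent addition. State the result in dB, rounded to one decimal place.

75.0 dB

First find each source's level at the receiver (point-source: −20·log₁₀(r/r_ref)), then combine on an intensity basis.
CNC lathe: 87 − 20·log₁₀(43.4/3.7) = 87 − 21.39 = 65.61 dB.
packaged HVAC unit: 82 − 20·log₁₀(26.2/2.0) = 82 − 22.35 = 59.65 dB.
hydraulic press: 94 − 20·log₁₀(52.4/4.1) = 94 − 22.13 = 71.87 dB.
exhaust stack: 93 − 20·log₁₀(35.0/2.7) = 93 − 22.25 = 70.75 dB.
Σ 10^(L/10) = 3.182e+07 → L_total = 10·log₁₀(3.182e+07) = 75.03 dB.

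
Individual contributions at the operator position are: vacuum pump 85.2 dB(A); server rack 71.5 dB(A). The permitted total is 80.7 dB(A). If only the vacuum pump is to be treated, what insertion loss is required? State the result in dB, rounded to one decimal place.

Everything except the vacuum pump sums to 10^(71.5/10) = 1.413e+07 in linear terms, 71.50 dB(A).
The limit corresponds to 10^(80.7/10) = 1.175e+08; subtracting the fixed part leaves 1.034e+08 for the vacuum pump, i.e. 80.14 dB(A).
Required insertion loss = 85.2 − 80.14 = 5.06 dB.

5.1 dB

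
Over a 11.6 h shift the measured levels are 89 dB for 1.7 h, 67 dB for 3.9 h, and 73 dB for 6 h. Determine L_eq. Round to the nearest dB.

81 dB

L_eq = 10·log₁₀[(1/T)·Σ tᵢ·10^(Lᵢ/10)] with T = 11.6 h.
Σ tᵢ·10^(Lᵢ/10) = 1.7·10^(89/10) + 3.9·10^(67/10) + 6·10^(73/10) = 1.490e+09.
L_eq = 10·log₁₀(1.490e+09/11.6) = 81.09 dB.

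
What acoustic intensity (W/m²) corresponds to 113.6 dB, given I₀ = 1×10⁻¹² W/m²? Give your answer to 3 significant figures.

I = I₀·10^(L/10) = 10⁻¹² × 10^(113.6/10) = 10^(-0.640).

0.229 W/m²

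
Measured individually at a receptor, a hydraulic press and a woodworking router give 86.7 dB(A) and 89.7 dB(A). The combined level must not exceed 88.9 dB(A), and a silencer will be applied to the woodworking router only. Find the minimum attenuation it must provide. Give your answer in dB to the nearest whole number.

5 dB

Everything except the woodworking router sums to 10^(86.7/10) = 4.677e+08 in linear terms, 86.70 dB(A).
The limit corresponds to 10^(88.9/10) = 7.762e+08; subtracting the fixed part leaves 3.085e+08 for the woodworking router, i.e. 84.89 dB(A).
Required insertion loss = 89.7 − 84.89 = 4.81 dB.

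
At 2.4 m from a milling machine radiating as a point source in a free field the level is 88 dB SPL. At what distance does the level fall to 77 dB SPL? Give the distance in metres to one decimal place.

For a point source L₁ − L₂ = 20·log₁₀(r₂/r₁), so r₂ = r₁·10^((L₁−L₂)/20).
r₂ = 2.4·10^((88−77)/20) = 2.4·10^(11.0/20) = 8.52 m.

8.5 m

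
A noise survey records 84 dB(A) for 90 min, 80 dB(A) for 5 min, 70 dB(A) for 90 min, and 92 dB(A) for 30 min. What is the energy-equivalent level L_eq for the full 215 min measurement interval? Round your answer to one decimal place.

The energy average is taken in the linear domain: L_eq = 10·log₁₀[(Σ tᵢ·10^(Lᵢ/10))/T], T = 215 min.
Σ tᵢ·10^(Lᵢ/10) = 90·10^(84/10) + 5·10^(80/10) + 90·10^(70/10) + 30·10^(92/10) = 7.155e+10.
L_eq = 10·log₁₀(7.155e+10/215) = 85.22 dB(A).

85.2 dB(A)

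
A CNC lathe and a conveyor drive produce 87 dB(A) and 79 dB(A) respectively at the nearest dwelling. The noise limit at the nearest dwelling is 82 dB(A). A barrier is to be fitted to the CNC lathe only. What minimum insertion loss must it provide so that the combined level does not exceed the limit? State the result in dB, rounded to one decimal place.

The untreated sources together contribute 10^(79/10) = 7.943e+07, i.e. 79.00 dB(A).
The limit corresponds to 10^(82/10) = 1.585e+08; subtracting the fixed part leaves 7.906e+07 for the CNC lathe, i.e. 78.98 dB(A).
So the CNC lathe must be reduced from 87 to 78.98 dB(A): IL = 8.02 dB.

8.0 dB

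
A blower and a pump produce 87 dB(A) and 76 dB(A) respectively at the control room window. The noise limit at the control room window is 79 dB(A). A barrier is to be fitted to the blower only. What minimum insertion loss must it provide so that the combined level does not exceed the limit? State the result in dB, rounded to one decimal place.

The untreated sources together contribute 10^(76/10) = 3.981e+07, i.e. 76.00 dB(A).
To meet 79 dB(A) overall, the treated blower may contribute at most 10^(79/10) − 3.981e+07 = 3.962e+07, i.e. 75.98 dB(A).
Required insertion loss = 87 − 75.98 = 11.02 dB.

11.0 dB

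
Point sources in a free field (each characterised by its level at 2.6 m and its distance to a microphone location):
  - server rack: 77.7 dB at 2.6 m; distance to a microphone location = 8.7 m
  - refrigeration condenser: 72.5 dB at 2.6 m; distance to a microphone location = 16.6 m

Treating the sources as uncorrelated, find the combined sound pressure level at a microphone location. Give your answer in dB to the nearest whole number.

68 dB

First find each source's level at the receiver (point-source: −20·log₁₀(r/r_ref)), then combine on an intensity basis.
server rack: 77.7 − 20·log₁₀(8.7/2.6) = 77.7 − 10.49 = 67.21 dB.
refrigeration condenser: 72.5 − 20·log₁₀(16.6/2.6) = 72.5 − 16.10 = 56.40 dB.
Σ 10^(L/10) = 5.695e+06 → L_total = 10·log₁₀(5.695e+06) = 67.56 dB.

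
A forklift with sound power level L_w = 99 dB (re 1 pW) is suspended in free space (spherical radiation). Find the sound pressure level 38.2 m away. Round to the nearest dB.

56 dB

Free-field spherical radiation: L_p = L_w − 10·log₁₀(4π·r²), r = 38.2 m.
4π·r² = 1.834e+04 m², 10·log₁₀ of that is 42.633 dB.
L_p = 99 − 42.633 = 56.37 dB.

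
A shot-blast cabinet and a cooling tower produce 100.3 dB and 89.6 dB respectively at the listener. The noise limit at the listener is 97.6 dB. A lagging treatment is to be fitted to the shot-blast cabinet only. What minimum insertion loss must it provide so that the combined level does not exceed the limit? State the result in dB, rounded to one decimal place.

Fixed contribution from the other source: Σ 10^(L/10) = 10^(89.6/10) = 9.120e+08 (89.60 dB).
The limit corresponds to 10^(97.6/10) = 5.754e+09; subtracting the fixed part leaves 4.842e+09 for the shot-blast cabinet, i.e. 96.85 dB.
Required insertion loss = 100.3 − 96.85 = 3.45 dB.

3.4 dB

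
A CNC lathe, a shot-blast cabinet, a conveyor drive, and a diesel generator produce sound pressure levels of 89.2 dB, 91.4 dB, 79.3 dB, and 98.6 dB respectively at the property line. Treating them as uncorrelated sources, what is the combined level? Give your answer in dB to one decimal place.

99.8 dB

For uncorrelated sources the intensities add, so convert each level to linear form, sum, and take 10·log₁₀ of the total.
Σ 10^(L/10) = 10^(89.2/10) + 10^(91.4/10) + 10^(79.3/10) + 10^(98.6/10) = 9.542e+09.
L_total = 10·log₁₀(9.542e+09) = 99.80 dB.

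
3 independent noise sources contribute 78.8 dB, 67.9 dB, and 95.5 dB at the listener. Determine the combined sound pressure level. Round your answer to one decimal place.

For uncorrelated sources the intensities add, so convert each level to linear form, sum, and take 10·log₁₀ of the total.
Σ 10^(L/10) = 10^(78.8/10) + 10^(67.9/10) + 10^(95.5/10) = 3.630e+09.
L_total = 10·log₁₀(3.630e+09) = 95.60 dB.

95.6 dB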